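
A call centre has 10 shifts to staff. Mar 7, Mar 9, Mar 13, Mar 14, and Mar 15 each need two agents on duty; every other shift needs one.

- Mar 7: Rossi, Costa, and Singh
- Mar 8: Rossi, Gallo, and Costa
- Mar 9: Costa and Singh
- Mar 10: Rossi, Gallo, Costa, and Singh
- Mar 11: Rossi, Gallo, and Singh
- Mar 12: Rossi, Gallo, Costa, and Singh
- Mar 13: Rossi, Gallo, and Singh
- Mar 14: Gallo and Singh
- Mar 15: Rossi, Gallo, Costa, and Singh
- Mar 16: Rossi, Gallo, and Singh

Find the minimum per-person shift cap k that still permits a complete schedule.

4

With 4 agents and 15 worker-slots to fill, someone must work at least ⌈15/4⌉ = 4 shifts, so k ≥ 4.
k = 4 works: Mar 7→Rossi+Costa, Mar 8→Rossi, Mar 9→Costa+Singh, Mar 10→Gallo, Mar 11→Rossi, Mar 12→Costa, Mar 13→Rossi+Gallo, Mar 14→Gallo+Singh, Mar 15→Costa+Singh, Mar 16→Gallo.
Loads: Rossi 4, Gallo 4, Costa 4, Singh 3 — all ≤ 4.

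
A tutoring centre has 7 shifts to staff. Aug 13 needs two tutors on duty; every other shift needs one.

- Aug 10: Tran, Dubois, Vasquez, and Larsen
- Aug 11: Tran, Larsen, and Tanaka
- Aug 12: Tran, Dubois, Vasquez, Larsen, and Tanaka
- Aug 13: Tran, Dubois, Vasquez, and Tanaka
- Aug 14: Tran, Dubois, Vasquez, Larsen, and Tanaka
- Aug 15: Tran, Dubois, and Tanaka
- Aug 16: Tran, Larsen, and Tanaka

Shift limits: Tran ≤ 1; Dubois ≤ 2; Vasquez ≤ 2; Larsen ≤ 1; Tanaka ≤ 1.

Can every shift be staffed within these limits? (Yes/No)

No

Total capacity is 1+2+2+1+1 = 7 but 8 worker-slots are needed — infeasible.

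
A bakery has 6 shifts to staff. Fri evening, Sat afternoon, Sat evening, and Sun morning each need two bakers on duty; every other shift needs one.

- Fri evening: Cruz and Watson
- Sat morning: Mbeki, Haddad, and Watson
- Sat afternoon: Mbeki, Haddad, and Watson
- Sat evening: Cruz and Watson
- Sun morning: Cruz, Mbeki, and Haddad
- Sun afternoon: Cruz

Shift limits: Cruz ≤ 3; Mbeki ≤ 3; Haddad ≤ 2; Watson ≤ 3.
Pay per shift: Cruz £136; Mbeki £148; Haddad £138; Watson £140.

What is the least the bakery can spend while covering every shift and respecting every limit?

Fri evening can only be covered by Cruz and Watson, so that assignment is forced.
Sat evening can only be covered by Cruz and Watson, so that assignment is forced.
Sun afternoon can only be covered by Cruz, so that assignment is forced.
Picking the cheapest available baker for each shift independently would cost £1378, but that ignores the shift limits.
An optimal schedule: Fri evening→Cruz+Watson, Sat morning→Haddad, Sat afternoon→Watson+Mbeki, Sat evening→Cruz+Watson, Sun morning→Haddad+Mbeki, Sun afternoon→Cruz.
Total: 136 + 140 + 138 + 140 + 148 + 136 + 140 + 138 + 148 + 136 = £1400.

£1400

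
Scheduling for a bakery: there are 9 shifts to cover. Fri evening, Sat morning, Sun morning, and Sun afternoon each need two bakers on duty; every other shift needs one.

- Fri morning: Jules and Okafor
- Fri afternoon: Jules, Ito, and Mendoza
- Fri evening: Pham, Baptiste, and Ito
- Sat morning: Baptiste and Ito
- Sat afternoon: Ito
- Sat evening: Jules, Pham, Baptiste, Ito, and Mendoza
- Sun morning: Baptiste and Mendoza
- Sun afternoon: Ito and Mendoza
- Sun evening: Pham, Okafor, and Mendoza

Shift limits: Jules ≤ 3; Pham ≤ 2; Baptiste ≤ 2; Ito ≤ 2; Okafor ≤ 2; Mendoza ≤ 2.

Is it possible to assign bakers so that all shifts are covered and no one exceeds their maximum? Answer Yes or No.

Total capacity is 13 and 13 slots are needed, so capacity alone doesn't rule it out.
Shifts {Sat morning, Sat afternoon, Sun afternoon} need 5 worker-slots in total, but the bakers available for any of those shifts (Baptiste, Ito, and Mendoza) can supply at most 4 among them. So no valid schedule exists.

No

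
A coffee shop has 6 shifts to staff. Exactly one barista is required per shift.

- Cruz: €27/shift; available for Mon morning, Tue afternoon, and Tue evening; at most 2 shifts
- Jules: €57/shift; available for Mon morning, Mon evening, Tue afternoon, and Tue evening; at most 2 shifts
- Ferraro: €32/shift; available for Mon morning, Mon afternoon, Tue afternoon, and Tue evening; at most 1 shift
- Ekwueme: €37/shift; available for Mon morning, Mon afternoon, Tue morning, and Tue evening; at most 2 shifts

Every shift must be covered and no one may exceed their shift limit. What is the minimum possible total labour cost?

Mon evening can only be covered by Jules, so that assignment is forced.
Tue morning can only be covered by Ekwueme, so that assignment is forced.
Picking the cheapest available barista for each shift independently would cost €207, but that ignores the shift limits.
An optimal schedule: Mon morning→Cruz, Mon afternoon→Ferraro, Mon evening→Jules, Tue morning→Ekwueme, Tue afternoon→Cruz, Tue evening→Ekwueme.
Total: 27 + 32 + 57 + 37 + 27 + 37 = €217.

€217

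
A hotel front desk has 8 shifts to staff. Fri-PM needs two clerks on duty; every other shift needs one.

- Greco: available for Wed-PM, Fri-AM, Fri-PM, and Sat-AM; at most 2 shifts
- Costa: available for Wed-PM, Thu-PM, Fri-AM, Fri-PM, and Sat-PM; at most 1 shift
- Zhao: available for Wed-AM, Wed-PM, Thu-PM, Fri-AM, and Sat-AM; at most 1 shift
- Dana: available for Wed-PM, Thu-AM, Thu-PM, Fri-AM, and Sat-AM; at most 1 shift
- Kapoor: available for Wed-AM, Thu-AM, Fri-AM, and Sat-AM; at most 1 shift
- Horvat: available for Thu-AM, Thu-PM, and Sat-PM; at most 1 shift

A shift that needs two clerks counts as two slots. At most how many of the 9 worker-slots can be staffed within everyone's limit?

7

Total capacity across all clerks is 2+1+1+1+1+1 = 7, and 9 slots are needed, so at most 7 can be filled.
An assignment achieving 7: Wed-AM→Zhao, Wed-PM→Greco, Thu-AM→Dana, Fri-PM→Greco+Costa, Sat-AM→Kapoor, Sat-PM→Horvat.
Loads: Greco 2/2, Costa 1/1, Zhao 1/1, Dana 1/1, Kapoor 1/1, Horvat 1/1.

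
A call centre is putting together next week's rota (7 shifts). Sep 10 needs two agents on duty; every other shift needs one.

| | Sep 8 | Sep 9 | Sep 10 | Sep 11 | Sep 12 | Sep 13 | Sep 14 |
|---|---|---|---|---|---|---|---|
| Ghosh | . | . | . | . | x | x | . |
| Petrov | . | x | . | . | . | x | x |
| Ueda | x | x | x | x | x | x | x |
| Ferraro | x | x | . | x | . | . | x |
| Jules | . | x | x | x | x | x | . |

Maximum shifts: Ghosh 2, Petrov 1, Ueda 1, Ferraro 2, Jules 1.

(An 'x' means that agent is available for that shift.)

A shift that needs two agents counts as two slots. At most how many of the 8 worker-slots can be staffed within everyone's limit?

Total capacity across all agents is 2+1+1+2+1 = 7, and 8 slots are needed, so at most 7 can be filled.
An assignment achieving 7: Sep 8→Ueda, Sep 9→Ferraro, Sep 10→Jules, Sep 11→Ferraro, Sep 12→Ghosh, Sep 13→Ghosh, Sep 14→Petrov.
Loads: Ghosh 2/2, Petrov 1/1, Ueda 1/1, Ferraro 2/2, Jules 1/1.

7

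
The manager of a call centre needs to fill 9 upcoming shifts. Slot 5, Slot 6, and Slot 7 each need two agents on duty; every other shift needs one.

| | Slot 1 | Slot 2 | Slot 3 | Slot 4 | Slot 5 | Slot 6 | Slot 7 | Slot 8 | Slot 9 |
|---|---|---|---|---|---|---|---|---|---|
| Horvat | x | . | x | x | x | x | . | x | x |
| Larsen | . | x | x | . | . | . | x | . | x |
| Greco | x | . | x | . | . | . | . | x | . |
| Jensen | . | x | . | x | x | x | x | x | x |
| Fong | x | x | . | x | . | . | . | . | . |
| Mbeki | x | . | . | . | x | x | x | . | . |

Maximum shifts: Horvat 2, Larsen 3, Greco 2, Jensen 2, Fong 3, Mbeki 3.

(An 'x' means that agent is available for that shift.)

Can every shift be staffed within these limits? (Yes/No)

Yes

One valid schedule: Slot 1→Greco, Slot 2→Larsen, Slot 3→Horvat, Slot 4→Horvat, Slot 5→Jensen+Mbeki, Slot 6→Jensen+Mbeki, Slot 7→Larsen+Mbeki, Slot 8→Greco, Slot 9→Larsen.
Loads: Horvat 2/2, Larsen 3/3, Greco 2/2, Jensen 2/2, Fong 0/3, Mbeki 3/3 — all within limits.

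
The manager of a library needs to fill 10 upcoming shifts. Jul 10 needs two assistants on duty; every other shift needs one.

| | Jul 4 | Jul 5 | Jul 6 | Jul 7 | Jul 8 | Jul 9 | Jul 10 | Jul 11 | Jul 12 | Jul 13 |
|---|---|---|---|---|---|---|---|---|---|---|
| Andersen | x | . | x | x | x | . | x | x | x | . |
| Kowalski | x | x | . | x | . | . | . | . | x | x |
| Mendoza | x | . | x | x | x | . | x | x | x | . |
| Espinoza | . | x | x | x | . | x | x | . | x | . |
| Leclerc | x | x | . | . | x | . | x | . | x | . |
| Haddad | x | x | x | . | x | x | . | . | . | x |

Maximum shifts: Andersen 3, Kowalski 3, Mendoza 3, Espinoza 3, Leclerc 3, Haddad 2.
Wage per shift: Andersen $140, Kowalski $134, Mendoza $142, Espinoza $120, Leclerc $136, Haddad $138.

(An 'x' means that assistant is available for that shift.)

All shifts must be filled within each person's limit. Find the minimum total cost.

$1448

Picking the cheapest available assistant for each shift independently would cost $1400, but that ignores the shift limits.
An optimal schedule: Jul 4→Kowalski, Jul 5→Espinoza, Jul 6→Haddad, Jul 7→Kowalski, Jul 8→Leclerc, Jul 9→Espinoza, Jul 10→Espinoza+Leclerc, Jul 11→Andersen, Jul 12→Leclerc, Jul 13→Kowalski.
Total: 134 + 120 + 138 + 134 + 136 + 120 + 120 + 136 + 140 + 136 + 134 = $1448.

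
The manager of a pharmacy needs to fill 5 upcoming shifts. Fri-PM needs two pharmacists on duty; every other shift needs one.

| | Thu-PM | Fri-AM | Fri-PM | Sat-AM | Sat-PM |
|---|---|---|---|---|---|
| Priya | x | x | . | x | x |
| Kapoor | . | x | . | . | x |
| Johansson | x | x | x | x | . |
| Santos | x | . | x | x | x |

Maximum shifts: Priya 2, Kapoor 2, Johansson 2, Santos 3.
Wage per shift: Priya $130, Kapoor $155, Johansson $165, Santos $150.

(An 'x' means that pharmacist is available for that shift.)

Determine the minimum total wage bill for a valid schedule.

$875

Fri-PM can only be covered by Johansson and Santos, so that assignment is forced.
Picking the cheapest available pharmacist for each shift independently would cost $835, but that ignores the shift limits.
An optimal schedule: Thu-PM→Priya, Fri-AM→Priya, Fri-PM→Santos+Johansson, Sat-AM→Santos, Sat-PM→Santos.
Total: 130 + 130 + 150 + 165 + 150 + 150 = $875.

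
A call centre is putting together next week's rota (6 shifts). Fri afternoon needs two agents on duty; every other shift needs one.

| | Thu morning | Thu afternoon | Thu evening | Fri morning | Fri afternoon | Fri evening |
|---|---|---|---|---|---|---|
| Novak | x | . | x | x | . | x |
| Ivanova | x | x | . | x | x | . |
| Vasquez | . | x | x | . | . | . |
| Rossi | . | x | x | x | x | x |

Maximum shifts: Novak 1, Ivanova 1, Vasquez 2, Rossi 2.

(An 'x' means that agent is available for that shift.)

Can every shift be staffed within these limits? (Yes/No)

No

Shifts {Thu morning, Fri morning, Fri afternoon, Fri evening} need 5 worker-slots in total, but the agents available for any of those shifts (Novak, Ivanova, and Rossi) can supply at most 4 among them. So no valid schedule exists.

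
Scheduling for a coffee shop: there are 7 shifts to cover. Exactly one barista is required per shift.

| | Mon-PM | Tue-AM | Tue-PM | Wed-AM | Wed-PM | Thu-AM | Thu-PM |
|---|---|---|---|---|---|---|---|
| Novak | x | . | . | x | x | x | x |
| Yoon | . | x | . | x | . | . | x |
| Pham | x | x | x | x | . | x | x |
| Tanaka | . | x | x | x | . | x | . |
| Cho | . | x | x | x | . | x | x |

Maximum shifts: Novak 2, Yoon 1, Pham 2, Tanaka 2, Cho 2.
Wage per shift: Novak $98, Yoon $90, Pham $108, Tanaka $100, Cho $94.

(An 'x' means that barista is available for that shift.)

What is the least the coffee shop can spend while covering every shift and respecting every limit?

Wed-PM can only be covered by Novak, so that assignment is forced.
Picking the cheapest available barista for each shift independently would cost $654, but that ignores the shift limits.
An optimal schedule: Mon-PM→Novak, Tue-AM→Yoon, Tue-PM→Cho, Wed-AM→Tanaka, Wed-PM→Novak, Thu-AM→Tanaka, Thu-PM→Cho.
Total: 98 + 90 + 94 + 100 + 98 + 100 + 94 = $674.

$674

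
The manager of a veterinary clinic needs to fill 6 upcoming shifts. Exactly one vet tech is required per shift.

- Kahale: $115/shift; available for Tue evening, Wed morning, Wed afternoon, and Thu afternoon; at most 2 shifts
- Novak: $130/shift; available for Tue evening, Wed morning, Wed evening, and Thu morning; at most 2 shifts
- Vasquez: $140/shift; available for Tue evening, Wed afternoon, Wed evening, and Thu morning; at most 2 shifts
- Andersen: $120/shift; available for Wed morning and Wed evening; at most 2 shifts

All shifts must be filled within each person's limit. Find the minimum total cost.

Thu afternoon can only be covered by Kahale, so that assignment is forced.
Picking the cheapest available vet tech for each shift independently would cost $710, but that ignores the shift limits.
An optimal schedule: Tue evening→Novak, Wed morning→Andersen, Wed afternoon→Kahale, Wed evening→Andersen, Thu morning→Novak, Thu afternoon→Kahale.
Total: 130 + 120 + 115 + 120 + 130 + 115 = $730.

$730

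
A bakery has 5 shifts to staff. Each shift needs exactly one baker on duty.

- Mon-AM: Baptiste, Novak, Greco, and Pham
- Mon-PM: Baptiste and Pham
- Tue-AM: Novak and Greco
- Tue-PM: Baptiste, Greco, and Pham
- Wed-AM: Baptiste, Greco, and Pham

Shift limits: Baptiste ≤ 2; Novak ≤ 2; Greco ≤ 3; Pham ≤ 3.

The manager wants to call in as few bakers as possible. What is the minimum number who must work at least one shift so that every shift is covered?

5 slots to fill and no one can take more than 3, so at least ⌈5/3⌉ = 2 bakers are needed.
Baptiste and Greco alone can cover everything: Mon-AM→Baptiste, Mon-PM→Baptiste, Tue-AM→Greco, Tue-PM→Greco, Wed-AM→Greco.

2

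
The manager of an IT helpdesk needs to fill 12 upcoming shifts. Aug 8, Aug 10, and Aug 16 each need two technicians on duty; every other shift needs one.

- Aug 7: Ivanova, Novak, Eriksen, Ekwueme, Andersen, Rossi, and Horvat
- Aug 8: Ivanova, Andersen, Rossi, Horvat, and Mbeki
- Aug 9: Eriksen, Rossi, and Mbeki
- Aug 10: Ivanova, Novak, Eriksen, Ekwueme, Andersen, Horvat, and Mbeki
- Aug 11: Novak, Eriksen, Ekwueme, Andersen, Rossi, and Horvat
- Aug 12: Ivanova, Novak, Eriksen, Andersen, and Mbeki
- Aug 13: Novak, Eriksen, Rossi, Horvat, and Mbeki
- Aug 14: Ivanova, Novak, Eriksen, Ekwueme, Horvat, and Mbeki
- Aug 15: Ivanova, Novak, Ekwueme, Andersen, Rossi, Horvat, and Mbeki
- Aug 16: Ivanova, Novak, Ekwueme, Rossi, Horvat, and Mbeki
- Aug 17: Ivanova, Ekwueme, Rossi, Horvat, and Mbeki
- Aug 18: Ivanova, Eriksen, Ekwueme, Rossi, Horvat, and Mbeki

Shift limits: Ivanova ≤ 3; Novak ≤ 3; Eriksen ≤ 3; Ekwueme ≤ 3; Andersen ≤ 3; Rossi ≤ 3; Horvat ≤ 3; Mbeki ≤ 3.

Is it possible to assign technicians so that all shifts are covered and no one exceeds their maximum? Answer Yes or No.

Yes

One valid schedule: Aug 7→Novak, Aug 8→Andersen+Rossi, Aug 9→Eriksen, Aug 10→Eriksen+Ekwueme, Aug 11→Novak, Aug 12→Ivanova, Aug 13→Novak, Aug 14→Ivanova, Aug 15→Ekwueme, Aug 16→Ekwueme+Rossi, Aug 17→Ivanova, Aug 18→Eriksen.
Loads: Ivanova 3/3, Novak 3/3, Eriksen 3/3, Ekwueme 3/3, Andersen 1/3, Rossi 2/3, Horvat 0/3, Mbeki 0/3 — all within limits.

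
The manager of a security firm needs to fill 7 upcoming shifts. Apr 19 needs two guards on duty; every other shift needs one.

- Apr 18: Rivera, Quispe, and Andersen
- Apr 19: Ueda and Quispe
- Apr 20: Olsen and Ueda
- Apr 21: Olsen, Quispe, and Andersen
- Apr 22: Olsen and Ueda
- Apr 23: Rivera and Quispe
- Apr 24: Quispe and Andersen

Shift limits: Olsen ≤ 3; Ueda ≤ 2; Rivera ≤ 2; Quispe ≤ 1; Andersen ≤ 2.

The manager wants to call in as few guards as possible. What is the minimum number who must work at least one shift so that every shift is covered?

8 slots to fill and no one can take more than 3, so at least ⌈8/3⌉ = 3 guards are needed.
No set of 4 guards can cover every shift (each such set leaves at least one shift with no one available or exceeds a cap).
Olsen, Ueda, Rivera, Quispe, and Andersen alone can cover everything: Apr 18→Rivera, Apr 19→Ueda+Quispe, Apr 20→Olsen, Apr 21→Olsen, Apr 22→Olsen, Apr 23→Rivera, Apr 24→Andersen.

5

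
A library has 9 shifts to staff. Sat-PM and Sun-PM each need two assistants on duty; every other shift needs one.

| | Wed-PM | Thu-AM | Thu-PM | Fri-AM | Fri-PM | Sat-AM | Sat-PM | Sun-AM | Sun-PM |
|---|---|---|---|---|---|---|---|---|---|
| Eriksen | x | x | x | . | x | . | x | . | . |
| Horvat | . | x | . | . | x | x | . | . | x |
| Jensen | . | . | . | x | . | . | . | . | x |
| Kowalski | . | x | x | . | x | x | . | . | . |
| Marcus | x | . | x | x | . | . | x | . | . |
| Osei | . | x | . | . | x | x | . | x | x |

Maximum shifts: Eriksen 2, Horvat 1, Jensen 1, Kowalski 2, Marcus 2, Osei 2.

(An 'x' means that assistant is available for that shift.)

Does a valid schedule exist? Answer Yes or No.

No

Total capacity is 2+1+1+2+2+2 = 10 but 11 worker-slots are needed — infeasible.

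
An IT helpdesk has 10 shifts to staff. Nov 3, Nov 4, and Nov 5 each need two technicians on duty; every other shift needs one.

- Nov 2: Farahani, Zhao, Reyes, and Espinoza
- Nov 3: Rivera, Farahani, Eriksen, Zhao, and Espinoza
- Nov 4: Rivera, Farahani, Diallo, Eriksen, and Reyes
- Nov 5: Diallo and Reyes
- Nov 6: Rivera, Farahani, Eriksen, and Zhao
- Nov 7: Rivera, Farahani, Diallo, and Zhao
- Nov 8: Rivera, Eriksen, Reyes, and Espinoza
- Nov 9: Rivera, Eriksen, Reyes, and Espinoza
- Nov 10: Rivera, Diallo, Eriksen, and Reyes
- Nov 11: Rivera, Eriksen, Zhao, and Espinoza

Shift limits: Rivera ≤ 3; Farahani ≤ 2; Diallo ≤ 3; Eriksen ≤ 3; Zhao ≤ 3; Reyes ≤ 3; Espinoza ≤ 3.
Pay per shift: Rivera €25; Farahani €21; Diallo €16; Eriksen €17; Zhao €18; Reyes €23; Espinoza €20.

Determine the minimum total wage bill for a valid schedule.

€236

Nov 5 can only be covered by Diallo and Reyes, so that assignment is forced.
Picking the cheapest available technician for each shift independently would cost €225, but that ignores the shift limits.
An optimal schedule: Nov 2→Zhao, Nov 3→Zhao+Espinoza, Nov 4→Diallo+Eriksen, Nov 5→Diallo+Reyes, Nov 6→Eriksen, Nov 7→Diallo, Nov 8→Espinoza, Nov 9→Espinoza, Nov 10→Eriksen, Nov 11→Zhao.
Total: 18 + 18 + 20 + 16 + 17 + 16 + 23 + 17 + 16 + 20 + 20 + 17 + 18 = €236.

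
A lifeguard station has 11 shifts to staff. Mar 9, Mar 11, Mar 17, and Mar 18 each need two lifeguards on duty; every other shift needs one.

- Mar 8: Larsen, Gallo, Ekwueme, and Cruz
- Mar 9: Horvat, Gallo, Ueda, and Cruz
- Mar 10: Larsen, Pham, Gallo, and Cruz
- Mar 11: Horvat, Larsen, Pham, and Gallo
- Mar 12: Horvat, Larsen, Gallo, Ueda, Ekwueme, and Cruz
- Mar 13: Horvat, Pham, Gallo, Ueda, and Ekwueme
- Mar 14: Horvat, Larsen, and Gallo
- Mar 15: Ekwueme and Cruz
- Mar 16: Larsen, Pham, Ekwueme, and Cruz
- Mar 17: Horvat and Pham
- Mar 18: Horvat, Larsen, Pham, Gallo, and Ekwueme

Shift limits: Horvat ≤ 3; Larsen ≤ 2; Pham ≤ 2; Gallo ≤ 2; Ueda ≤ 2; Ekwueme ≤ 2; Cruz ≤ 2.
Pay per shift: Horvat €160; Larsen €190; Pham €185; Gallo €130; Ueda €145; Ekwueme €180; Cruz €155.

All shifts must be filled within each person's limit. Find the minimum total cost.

Mar 17 can only be covered by Horvat and Pham, so that assignment is forced.
Picking the cheapest available lifeguard for each shift independently would cost €2160, but that ignores the shift limits.
An optimal schedule: Mar 8→Larsen, Mar 9→Ueda+Cruz, Mar 10→Larsen, Mar 11→Horvat+Gallo, Mar 12→Cruz, Mar 13→Ueda, Mar 14→Horvat, Mar 15→Ekwueme, Mar 16→Pham, Mar 17→Horvat+Pham, Mar 18→Gallo+Ekwueme.
Total: 190 + 145 + 155 + 190 + 160 + 130 + 155 + 145 + 160 + 180 + 185 + 160 + 185 + 130 + 180 = €2450.

€2450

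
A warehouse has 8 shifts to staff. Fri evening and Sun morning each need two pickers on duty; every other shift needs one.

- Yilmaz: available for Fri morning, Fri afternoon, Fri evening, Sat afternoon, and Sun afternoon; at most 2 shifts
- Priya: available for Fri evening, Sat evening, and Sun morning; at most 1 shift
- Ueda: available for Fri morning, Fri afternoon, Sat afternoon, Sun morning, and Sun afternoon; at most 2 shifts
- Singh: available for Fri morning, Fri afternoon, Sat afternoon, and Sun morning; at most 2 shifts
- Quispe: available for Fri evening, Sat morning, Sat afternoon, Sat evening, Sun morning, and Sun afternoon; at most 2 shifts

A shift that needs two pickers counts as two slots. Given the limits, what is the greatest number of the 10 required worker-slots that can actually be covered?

9

Total capacity across all pickers is 2+1+2+2+2 = 9, and 10 slots are needed, so at most 9 can be filled.
An assignment achieving 9: Fri morning→Yilmaz, Fri afternoon→Yilmaz, Fri evening→Quispe, Sat morning→Quispe, Sat afternoon→Singh, Sat evening→Priya, Sun morning→Ueda+Singh, Sun afternoon→Ueda.
Loads: Yilmaz 2/2, Priya 1/1, Ueda 2/2, Singh 2/2, Quispe 2/2.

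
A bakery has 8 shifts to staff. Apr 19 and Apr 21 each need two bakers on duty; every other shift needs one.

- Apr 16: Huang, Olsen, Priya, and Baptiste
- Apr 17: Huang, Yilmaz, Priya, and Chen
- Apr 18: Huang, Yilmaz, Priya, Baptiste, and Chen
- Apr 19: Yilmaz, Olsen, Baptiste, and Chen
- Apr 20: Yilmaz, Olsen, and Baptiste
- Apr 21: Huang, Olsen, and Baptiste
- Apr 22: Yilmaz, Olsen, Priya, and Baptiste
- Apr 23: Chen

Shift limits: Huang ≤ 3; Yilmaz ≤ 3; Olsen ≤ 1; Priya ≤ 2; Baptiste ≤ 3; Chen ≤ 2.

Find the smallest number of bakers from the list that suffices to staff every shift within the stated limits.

10 slots to fill and no one can take more than 3, so at least ⌈10/3⌉ = 4 bakers are needed.
Huang, Yilmaz, Baptiste, and Chen alone can cover everything: Apr 16→Huang, Apr 17→Huang, Apr 18→Baptiste, Apr 19→Yilmaz+Baptiste, Apr 20→Yilmaz, Apr 21→Huang+Baptiste, Apr 22→Yilmaz, Apr 23→Chen.

4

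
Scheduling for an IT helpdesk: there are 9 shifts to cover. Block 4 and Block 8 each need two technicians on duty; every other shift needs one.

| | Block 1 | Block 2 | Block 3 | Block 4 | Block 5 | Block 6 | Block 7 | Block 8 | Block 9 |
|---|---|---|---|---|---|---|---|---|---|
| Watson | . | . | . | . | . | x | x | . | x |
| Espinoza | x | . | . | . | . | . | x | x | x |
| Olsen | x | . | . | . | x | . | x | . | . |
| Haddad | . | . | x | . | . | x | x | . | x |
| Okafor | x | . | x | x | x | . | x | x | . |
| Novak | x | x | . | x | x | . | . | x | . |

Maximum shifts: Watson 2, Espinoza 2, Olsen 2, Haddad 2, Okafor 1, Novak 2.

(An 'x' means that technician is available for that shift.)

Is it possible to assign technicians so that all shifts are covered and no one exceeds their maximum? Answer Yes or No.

No

Total capacity is 11 and 11 slots are needed, so capacity alone doesn't rule it out.
Shifts {Block 2, Block 4, Block 8} need 5 worker-slots in total, but the technicians available for any of those shifts (Espinoza, Okafor, and Novak) can supply at most 4 among them. So no valid schedule exists.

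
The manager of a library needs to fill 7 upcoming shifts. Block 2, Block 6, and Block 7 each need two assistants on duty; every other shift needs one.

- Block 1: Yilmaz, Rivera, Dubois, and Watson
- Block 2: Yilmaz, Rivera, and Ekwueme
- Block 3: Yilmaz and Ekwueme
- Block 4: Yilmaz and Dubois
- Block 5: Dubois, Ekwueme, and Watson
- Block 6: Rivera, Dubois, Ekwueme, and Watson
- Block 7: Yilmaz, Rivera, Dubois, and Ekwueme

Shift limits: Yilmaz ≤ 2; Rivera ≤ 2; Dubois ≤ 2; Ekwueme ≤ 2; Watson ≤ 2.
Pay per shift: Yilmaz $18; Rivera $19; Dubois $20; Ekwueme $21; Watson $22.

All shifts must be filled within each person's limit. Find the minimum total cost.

$200

Picking the cheapest available assistant for each shift independently would cost $187, but that ignores the shift limits.
An optimal schedule: Block 1→Watson, Block 2→Rivera+Ekwueme, Block 3→Yilmaz, Block 4→Yilmaz, Block 5→Dubois, Block 6→Rivera+Watson, Block 7→Dubois+Ekwueme.
Total: 22 + 19 + 21 + 18 + 18 + 20 + 19 + 22 + 20 + 21 = $200.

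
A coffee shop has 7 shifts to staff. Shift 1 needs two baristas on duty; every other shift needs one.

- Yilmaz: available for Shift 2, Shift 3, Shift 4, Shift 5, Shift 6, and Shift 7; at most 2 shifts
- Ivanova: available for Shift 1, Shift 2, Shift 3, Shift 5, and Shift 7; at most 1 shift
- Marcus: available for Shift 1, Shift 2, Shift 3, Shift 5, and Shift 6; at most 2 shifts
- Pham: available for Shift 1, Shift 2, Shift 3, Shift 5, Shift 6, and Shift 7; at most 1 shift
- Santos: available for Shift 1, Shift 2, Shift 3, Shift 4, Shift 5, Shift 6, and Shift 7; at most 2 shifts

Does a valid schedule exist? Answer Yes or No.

Yes

One valid schedule: Shift 1→Pham+Santos, Shift 2→Marcus, Shift 3→Marcus, Shift 4→Yilmaz, Shift 5→Santos, Shift 6→Yilmaz, Shift 7→Ivanova.
Loads: Yilmaz 2/2, Ivanova 1/1, Marcus 2/2, Pham 1/1, Santos 2/2 — all within limits.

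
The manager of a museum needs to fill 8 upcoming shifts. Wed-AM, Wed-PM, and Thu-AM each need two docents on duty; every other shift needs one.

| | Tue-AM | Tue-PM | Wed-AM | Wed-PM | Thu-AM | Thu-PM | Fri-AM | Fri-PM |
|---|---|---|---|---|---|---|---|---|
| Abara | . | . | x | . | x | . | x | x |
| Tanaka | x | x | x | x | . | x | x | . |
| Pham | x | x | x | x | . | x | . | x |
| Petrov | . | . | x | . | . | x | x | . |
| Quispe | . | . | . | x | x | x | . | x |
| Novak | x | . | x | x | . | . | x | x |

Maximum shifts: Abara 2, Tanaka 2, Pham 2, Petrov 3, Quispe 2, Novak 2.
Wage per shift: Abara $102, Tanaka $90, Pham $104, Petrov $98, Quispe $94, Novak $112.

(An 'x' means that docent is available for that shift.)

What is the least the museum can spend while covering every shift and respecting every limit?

Thu-AM can only be covered by Abara and Quispe, so that assignment is forced.
Picking the cheapest available docent for each shift independently would cost $1022, but that ignores the shift limits.
An optimal schedule: Tue-AM→Tanaka, Tue-PM→Tanaka, Wed-AM→Petrov+Pham, Wed-PM→Quispe+Pham, Thu-AM→Quispe+Abara, Thu-PM→Petrov, Fri-AM→Petrov, Fri-PM→Abara.
Total: 90 + 90 + 98 + 104 + 94 + 104 + 94 + 102 + 98 + 98 + 102 = $1074.

$1074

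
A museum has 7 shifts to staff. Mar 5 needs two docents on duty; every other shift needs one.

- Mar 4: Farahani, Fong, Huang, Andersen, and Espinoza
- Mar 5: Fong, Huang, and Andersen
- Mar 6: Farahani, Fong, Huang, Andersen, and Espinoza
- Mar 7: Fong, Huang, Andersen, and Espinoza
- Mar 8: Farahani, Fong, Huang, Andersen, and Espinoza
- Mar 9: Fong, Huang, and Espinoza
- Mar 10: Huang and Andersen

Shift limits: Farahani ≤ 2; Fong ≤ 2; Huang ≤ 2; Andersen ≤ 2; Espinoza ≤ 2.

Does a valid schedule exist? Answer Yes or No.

Yes

One valid schedule: Mar 4→Farahani, Mar 5→Fong+Huang, Mar 6→Farahani, Mar 7→Andersen, Mar 8→Andersen, Mar 9→Fong, Mar 10→Huang.
Loads: Farahani 2/2, Fong 2/2, Huang 2/2, Andersen 2/2, Espinoza 0/2 — all within limits.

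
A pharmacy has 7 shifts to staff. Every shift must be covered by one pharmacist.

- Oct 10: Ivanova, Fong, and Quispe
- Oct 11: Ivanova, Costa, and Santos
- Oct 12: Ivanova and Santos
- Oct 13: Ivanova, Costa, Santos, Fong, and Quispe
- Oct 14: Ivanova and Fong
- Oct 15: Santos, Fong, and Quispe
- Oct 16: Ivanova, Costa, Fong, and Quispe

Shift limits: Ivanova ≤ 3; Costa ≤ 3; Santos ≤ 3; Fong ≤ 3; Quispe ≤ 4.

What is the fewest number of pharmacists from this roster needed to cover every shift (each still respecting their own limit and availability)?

7 slots to fill and no one can take more than 4, so at least ⌈7/4⌉ = 2 pharmacists are needed.
Ivanova and Quispe alone can cover everything: Oct 10→Quispe, Oct 11→Ivanova, Oct 12→Ivanova, Oct 13→Quispe, Oct 14→Ivanova, Oct 15→Quispe, Oct 16→Quispe.

2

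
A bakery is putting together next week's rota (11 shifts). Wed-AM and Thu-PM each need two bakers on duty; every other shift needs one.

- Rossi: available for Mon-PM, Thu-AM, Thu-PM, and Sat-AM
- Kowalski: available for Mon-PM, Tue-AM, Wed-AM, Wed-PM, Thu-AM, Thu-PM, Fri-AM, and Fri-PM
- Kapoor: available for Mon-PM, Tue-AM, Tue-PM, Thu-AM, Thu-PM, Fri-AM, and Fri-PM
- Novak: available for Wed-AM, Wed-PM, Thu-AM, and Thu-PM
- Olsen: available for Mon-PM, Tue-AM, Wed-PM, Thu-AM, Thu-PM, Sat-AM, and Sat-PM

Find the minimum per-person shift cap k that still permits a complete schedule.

3

With 5 bakers and 13 worker-slots to fill, someone must work at least ⌈13/5⌉ = 3 shifts, so k ≥ 3.
k = 3 works: Mon-PM→Rossi, Tue-AM→Kapoor, Tue-PM→Kapoor, Wed-AM→Kowalski+Novak, Wed-PM→Novak, Thu-AM→Rossi, Thu-PM→Kapoor+Novak, Fri-AM→Kowalski, Fri-PM→Kowalski, Sat-AM→Rossi, Sat-PM→Olsen.
Loads: Rossi 3, Kowalski 3, Kapoor 3, Novak 3, Olsen 1 — all ≤ 3.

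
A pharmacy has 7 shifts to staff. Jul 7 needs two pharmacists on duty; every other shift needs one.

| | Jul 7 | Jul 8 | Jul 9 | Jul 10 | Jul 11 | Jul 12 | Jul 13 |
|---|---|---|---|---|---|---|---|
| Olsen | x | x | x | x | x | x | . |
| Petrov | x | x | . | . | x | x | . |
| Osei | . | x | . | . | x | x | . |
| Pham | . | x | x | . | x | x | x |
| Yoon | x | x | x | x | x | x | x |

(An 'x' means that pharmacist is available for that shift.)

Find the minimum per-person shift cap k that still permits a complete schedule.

2

With 5 pharmacists and 8 worker-slots to fill, someone must work at least ⌈8/5⌉ = 2 shifts, so k ≥ 2.
k = 2 works: Jul 7→Olsen+Petrov, Jul 8→Petrov, Jul 9→Pham, Jul 10→Olsen, Jul 11→Osei, Jul 12→Osei, Jul 13→Pham.
Loads: Olsen 2, Petrov 2, Osei 2, Pham 2, Yoon 0 — all ≤ 2.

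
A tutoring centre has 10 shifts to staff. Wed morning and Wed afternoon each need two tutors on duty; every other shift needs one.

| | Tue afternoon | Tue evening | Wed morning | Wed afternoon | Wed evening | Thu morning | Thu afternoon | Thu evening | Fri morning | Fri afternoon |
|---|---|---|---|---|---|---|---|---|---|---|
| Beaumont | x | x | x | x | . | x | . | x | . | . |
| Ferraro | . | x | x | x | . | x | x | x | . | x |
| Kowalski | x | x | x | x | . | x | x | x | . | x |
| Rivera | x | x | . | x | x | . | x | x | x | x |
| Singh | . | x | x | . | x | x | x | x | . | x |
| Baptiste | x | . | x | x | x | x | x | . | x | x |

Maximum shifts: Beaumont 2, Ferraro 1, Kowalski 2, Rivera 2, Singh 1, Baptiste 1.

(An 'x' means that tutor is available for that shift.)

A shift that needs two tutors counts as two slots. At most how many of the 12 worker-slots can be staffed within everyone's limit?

Total capacity across all tutors is 2+1+2+2+1+1 = 9, and 12 slots are needed, so at most 9 can be filled.
An assignment achieving 9: Tue afternoon→Beaumont, Tue evening→Beaumont, Wed morning→Ferraro+Kowalski, Wed afternoon→Kowalski+Baptiste, Wed evening→Rivera, Thu morning→Singh, Fri morning→Rivera.
Loads: Beaumont 2/2, Ferraro 1/1, Kowalski 2/2, Rivera 2/2, Singh 1/1, Baptiste 1/1.

9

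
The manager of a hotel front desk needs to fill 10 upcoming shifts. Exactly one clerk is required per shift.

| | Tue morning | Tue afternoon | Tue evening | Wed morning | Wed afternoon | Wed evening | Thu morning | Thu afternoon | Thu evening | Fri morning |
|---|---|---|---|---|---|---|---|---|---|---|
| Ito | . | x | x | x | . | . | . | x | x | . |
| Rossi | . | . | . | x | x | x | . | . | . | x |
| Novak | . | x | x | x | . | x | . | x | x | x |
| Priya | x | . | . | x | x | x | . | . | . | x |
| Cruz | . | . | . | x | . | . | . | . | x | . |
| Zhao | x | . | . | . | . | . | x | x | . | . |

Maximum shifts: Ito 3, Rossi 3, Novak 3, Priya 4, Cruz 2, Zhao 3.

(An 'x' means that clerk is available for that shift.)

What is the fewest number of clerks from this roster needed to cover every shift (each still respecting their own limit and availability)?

10 slots to fill and no one can take more than 4, so at least ⌈10/4⌉ = 3 clerks are needed.
Ito, Priya, and Zhao alone can cover everything: Tue morning→Zhao, Tue afternoon→Ito, Tue evening→Ito, Wed morning→Priya, Wed afternoon→Priya, Wed evening→Priya, Thu morning→Zhao, Thu afternoon→Zhao, Thu evening→Ito, Fri morning→Priya.

3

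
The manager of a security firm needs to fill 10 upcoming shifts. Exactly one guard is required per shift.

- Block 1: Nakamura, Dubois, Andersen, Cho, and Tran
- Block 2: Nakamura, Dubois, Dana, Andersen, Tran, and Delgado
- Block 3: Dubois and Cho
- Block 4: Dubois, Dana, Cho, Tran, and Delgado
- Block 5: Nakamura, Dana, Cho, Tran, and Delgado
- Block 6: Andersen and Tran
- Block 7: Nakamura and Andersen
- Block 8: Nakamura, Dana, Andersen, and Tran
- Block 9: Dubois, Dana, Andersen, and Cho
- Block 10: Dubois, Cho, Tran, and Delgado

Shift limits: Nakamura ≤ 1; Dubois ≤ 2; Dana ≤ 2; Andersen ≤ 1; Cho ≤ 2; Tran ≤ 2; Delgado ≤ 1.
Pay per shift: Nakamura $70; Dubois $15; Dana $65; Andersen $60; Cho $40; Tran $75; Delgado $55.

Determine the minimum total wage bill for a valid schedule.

$500

Picking the cheapest available guard for each shift independently would cost $310, but that ignores the shift limits.
An optimal schedule: Block 1→Cho, Block 2→Tran, Block 3→Dubois, Block 4→Delgado, Block 5→Dana, Block 6→Andersen, Block 7→Nakamura, Block 8→Dana, Block 9→Dubois, Block 10→Cho.
Total: 40 + 75 + 15 + 55 + 65 + 60 + 70 + 65 + 15 + 40 = $500.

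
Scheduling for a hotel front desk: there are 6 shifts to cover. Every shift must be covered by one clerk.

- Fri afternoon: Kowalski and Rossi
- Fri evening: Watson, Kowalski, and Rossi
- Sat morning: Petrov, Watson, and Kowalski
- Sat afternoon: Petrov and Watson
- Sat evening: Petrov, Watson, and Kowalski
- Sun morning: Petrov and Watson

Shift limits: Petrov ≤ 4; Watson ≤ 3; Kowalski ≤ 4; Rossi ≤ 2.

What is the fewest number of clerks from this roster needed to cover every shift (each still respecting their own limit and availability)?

2

6 slots to fill and no one can take more than 4, so at least ⌈6/4⌉ = 2 clerks are needed.
Petrov and Kowalski alone can cover everything: Fri afternoon→Kowalski, Fri evening→Kowalski, Sat morning→Petrov, Sat afternoon→Petrov, Sat evening→Petrov, Sun morning→Petrov.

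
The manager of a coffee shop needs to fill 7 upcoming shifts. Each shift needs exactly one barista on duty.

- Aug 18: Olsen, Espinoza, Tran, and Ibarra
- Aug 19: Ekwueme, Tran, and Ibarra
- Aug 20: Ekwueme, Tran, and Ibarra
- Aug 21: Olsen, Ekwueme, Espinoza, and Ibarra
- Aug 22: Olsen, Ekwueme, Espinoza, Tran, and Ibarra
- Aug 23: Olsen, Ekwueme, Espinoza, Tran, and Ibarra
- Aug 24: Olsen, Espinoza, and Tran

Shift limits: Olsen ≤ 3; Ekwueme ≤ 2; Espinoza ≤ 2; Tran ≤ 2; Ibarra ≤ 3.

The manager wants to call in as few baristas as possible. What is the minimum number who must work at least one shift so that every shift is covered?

3

7 slots to fill and no one can take more than 3, so at least ⌈7/3⌉ = 3 baristas are needed.
Olsen, Ekwueme, and Espinoza alone can cover everything: Aug 18→Olsen, Aug 19→Ekwueme, Aug 20→Ekwueme, Aug 21→Olsen, Aug 22→Espinoza, Aug 23→Espinoza, Aug 24→Olsen.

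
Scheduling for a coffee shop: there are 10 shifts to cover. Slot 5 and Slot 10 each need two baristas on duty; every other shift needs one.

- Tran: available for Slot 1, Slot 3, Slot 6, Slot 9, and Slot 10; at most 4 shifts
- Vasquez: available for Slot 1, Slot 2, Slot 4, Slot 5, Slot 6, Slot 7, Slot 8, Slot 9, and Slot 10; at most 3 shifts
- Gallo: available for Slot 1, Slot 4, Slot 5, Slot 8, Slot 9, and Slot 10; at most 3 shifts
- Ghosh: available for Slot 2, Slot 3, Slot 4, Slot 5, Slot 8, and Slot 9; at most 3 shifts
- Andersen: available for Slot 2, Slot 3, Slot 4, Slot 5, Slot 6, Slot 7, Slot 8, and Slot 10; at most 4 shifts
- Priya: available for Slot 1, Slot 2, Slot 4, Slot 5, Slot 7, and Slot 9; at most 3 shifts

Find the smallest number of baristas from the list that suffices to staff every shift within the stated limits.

12 slots to fill and no one can take more than 4, so at least ⌈12/4⌉ = 3 baristas are needed.
Any 3 baristas together have capacity at most 4+4+3 = 11 < 12 slots, so 3 can never suffice.
Tran, Vasquez, Gallo, and Ghosh alone can cover everything: Slot 1→Tran, Slot 2→Vasquez, Slot 3→Tran, Slot 4→Vasquez, Slot 5→Gallo+Ghosh, Slot 6→Tran, Slot 7→Vasquez, Slot 8→Gallo, Slot 9→Ghosh, Slot 10→Tran+Gallo.

4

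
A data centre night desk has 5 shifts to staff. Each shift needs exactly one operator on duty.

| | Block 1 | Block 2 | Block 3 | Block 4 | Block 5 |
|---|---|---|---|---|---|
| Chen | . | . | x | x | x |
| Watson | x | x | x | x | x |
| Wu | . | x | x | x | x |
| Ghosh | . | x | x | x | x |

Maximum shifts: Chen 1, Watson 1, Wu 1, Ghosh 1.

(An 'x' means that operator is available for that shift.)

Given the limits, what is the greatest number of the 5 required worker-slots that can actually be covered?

Total capacity across all operators is 1+1+1+1 = 4, and 5 slots are needed, so at most 4 can be filled.
An assignment achieving 4: Block 1→Watson, Block 2→Wu, Block 3→Chen, Block 4→Ghosh.
Loads: Chen 1/1, Watson 1/1, Wu 1/1, Ghosh 1/1.

4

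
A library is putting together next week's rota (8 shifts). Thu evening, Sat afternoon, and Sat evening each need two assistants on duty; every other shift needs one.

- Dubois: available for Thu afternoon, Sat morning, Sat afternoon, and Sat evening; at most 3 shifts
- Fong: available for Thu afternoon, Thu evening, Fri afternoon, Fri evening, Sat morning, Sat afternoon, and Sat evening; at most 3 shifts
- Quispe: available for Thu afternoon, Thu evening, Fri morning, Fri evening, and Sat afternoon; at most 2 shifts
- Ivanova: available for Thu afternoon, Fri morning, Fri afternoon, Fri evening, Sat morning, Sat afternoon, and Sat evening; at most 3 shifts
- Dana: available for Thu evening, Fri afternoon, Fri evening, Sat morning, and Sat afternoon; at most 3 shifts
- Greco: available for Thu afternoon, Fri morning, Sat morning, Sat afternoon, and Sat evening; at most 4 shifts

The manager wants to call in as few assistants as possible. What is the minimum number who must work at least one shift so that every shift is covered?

4

11 slots to fill and no one can take more than 4, so at least ⌈11/4⌉ = 3 assistants are needed.
Any 3 assistants together have capacity at most 4+3+3 = 10 < 11 slots, so 3 can never suffice.
Dubois, Fong, Quispe, and Ivanova alone can cover everything: Thu afternoon→Ivanova, Thu evening→Fong+Quispe, Fri morning→Quispe, Fri afternoon→Fong, Fri evening→Fong, Sat morning→Dubois, Sat afternoon→Dubois+Ivanova, Sat evening→Dubois+Ivanova.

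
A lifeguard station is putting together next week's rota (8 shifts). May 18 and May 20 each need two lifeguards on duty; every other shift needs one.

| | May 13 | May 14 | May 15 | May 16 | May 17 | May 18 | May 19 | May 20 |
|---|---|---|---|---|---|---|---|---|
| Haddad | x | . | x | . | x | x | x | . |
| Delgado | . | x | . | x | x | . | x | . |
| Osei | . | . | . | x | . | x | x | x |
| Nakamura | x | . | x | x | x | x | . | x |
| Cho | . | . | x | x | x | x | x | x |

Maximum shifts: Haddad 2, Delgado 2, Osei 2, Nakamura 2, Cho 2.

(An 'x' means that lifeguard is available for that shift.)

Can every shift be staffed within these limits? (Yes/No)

May 14 can only be covered by Delgado, so that assignment is forced.
One valid schedule: May 13→Haddad, May 14→Delgado, May 15→Haddad, May 16→Delgado, May 17→Nakamura, May 18→Osei+Cho, May 19→Cho, May 20→Osei+Nakamura.
Loads: Haddad 2/2, Delgado 2/2, Osei 2/2, Nakamura 2/2, Cho 2/2 — all within limits.

Yes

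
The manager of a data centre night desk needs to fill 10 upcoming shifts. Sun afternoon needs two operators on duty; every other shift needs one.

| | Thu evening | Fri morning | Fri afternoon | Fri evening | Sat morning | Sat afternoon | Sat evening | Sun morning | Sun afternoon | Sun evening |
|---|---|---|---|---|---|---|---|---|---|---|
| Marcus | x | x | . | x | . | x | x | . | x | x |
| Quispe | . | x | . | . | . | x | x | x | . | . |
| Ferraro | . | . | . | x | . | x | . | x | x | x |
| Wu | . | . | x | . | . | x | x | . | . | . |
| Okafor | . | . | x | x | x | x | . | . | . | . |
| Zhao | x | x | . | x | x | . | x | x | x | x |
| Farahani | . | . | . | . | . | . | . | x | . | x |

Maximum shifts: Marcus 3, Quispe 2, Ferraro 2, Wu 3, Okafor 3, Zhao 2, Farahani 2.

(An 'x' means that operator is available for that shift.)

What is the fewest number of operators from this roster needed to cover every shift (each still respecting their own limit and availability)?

5

11 slots to fill and no one can take more than 3, so at least ⌈11/3⌉ = 4 operators are needed.
No set of 4 operators can cover every shift (each such set leaves at least one shift with no one available or exceeds a cap).
Marcus, Quispe, Ferraro, Wu, and Okafor alone can cover everything: Thu evening→Marcus, Fri morning→Marcus, Fri afternoon→Wu, Fri evening→Okafor, Sat morning→Okafor, Sat afternoon→Wu, Sat evening→Quispe, Sun morning→Quispe, Sun afternoon→Marcus+Ferraro, Sun evening→Ferraro.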